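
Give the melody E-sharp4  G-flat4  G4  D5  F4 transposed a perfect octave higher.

E#5 Gb5 G5 D6 F5

E#4 to E#5
Gb4 to Gb5
G4 to G5
D5 to D6
F4 to F5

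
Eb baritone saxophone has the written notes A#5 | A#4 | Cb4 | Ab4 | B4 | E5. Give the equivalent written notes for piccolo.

C#3 C#2 Ebb1 Cb2 D2 G2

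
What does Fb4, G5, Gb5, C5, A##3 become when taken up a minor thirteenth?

Dbb6 Eb7 Ebb7 Ab6 F##5

Fb4 becomes Dbb6
G5 becomes Eb7
Gb5 becomes Ebb7
C5 becomes Ab6
A##3 becomes F##5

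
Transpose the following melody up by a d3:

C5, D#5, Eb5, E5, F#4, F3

C5 to Ebb5
D#5 to F5
Eb5 to Gbb5
E5 to Gb5
F#4 to Ab4
F3 to Abb3

Ebb5 F5 Gbb5 Gb5 Ab4 Abb3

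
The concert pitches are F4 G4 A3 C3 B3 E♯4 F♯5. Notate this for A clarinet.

Ab4 Bb4 C4 Eb3 D4 G#4 A5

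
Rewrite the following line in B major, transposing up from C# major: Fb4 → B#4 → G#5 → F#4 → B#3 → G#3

Ebb5 A#5 F#6 E5 A#4 F#4

From C# up to B is a minor seventh; apply that to each pitch.
Fb4 becomes Ebb5
B#4 becomes A#5
G#5 becomes F#6
F#4 becomes E5
B#3 becomes A#4
G#3 becomes F#4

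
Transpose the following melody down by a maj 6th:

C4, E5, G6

Eb3 G4 Bb5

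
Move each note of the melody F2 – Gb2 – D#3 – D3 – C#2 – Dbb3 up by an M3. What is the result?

F2 becomes A2
Gb2 becomes Bb2
D#3 becomes F##3
D3 becomes F#3
C#2 becomes E#2
Dbb3 becomes Fb3

A2 Bb2 F##3 F#3 E#2 Fb3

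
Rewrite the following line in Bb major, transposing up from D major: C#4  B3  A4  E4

D major to Bb major up is a minor sixth, so every note moves up by that interval.
C#4 gives A4
B3 gives G4
A4 gives F5
E4 gives C5

A4 G4 F5 C5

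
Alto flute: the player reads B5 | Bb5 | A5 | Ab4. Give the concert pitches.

The alto flute sounds a perfect fourth below written, so transpose each written note down a perfect fourth.
B5 -> F#5
Bb5 -> F5
A5 -> E5
Ab4 -> Eb4

F#5 F5 E5 Eb4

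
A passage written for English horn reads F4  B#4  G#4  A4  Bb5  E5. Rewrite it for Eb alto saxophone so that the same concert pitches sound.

First find concert pitch: the English horn sounds a perfect fifth below written, so F4 B#4 G#4 A4 Bb5 E5 sounds Bb3 E#4 C#4 D4 Eb5 A4.
Then write for Eb alto saxophone: it sounds a major sixth below written, so the part must be a major sixth above concert.
Bb3 → G4
E#4 → C##5
C#4 → A#4
D4 → B4
Eb5 → C6
A4 → F#5

G4 C##5 A#4 B4 C6 F#5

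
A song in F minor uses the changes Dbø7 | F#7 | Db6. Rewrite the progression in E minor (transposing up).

F minor up to E minor is a major seventh; each chord root moves by that interval while the quality stays the same.
Dbø7: root Db up a major seventh → C, giving Cø7.
F#7: root F# up a major seventh → E#, giving E#7.
Db6: root Db up a major seventh → C, giving C6.

Cø7 E#7 C6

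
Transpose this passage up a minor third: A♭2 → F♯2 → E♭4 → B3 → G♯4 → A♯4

Cb3 A2 Gb4 D4 B4 C#5

Ab2: a third up reaches C, and 3 semitones makes it Cb3.
A minor third up from F#2 gives A2.
Eb4: a third up reaches G, and 3 semitones makes it Gb4.
A minor third up from B3 gives D4.
G#4: a third up reaches B, and 3 semitones makes it B4.
A minor third up from A#4 gives C#5.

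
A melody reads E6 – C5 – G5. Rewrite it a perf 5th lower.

A5 F4 C5

E6 → A5
C5 → F4
G5 → C5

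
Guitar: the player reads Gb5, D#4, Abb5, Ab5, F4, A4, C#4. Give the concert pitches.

Gb4 D#3 Abb4 Ab4 F3 A3 C#3

The guitar sounds a perfect octave below written, so transpose each written note down a perfect octave.
Gb5 -> Gb4
D#4 -> D#3
Abb5 -> Abb4
Ab5 -> Ab4
F4 -> F3
A4 -> A3
C#4 -> C#3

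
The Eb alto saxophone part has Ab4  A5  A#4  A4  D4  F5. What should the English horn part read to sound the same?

Gb4 G5 G#4 G4 C4 Eb5

First find concert pitch: the Eb alto saxophone sounds a major sixth below written, so Ab4 A5 A#4 A4 D4 F5 sounds Cb4 C5 C#4 C4 F3 Ab4.
Then write for English horn: it sounds a perfect fifth below written, so the part must be a perfect fifth above concert.
Cb4 → Gb4
C5 → G5
C#4 → G#4
C4 → G4
F3 → C4
Ab4 → Eb5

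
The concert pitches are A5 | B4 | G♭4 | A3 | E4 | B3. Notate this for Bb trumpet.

Written C4 sounds as Bb3 on the Bb trumpet, so concert pitches are written a major second up.
A5 gives B5
B4 gives C#5
Gb4 gives Ab4
A3 gives B3
E4 gives F#4
B3 gives C#4

B5 C#5 Ab4 B3 F#4 C#4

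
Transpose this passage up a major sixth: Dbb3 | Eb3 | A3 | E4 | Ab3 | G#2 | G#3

Bbb3 C4 F#4 C#5 F4 E#3 E#4

Dbb3 -> Bbb3
Eb3 -> C4
A3 -> F#4
E4 -> C#5
Ab3 -> F4
G#2 -> E#3
G#3 -> E#4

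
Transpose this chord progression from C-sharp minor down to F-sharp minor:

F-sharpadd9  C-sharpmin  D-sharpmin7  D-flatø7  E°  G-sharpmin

C-sharp minor down to F-sharp minor is a perfect fifth; each chord root moves by that interval while the quality stays the same.
F-sharpadd9: root F-sharp down a perfect fifth → B, giving Badd9.
C-sharpmin: root C-sharp down a perfect fifth → F#, giving F#min.
D-sharpmin7: root D-sharp down a perfect fifth → G#, giving G#min7.
D-flatø7: root D-flat down a perfect fifth → Gb, giving Gbø7.
E°: root E down a perfect fifth → A, giving A°.
G-sharpmin: root G-sharp down a perfect fifth → C#, giving C#min.

Badd9 F#min G#min7 Gbø7 A° C#min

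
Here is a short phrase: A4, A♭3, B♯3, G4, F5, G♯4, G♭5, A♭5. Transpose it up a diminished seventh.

Gb5 Gbb4 A4 Fb5 Ebb6 F5 Fbb6 Gbb6

A4 gives Gb5
Ab3 gives Gbb4
B#3 gives A4
G4 gives Fb5
F5 gives Ebb6
G#4 gives F5
Gb5 gives Fbb6
Ab5 gives Gbb6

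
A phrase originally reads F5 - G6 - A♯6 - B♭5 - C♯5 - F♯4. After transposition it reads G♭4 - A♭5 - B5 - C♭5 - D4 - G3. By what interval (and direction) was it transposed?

down a major seventh

Take the first pair: F5 → Gb4. F to G spans 7 letter names, so the interval is some kind of seventh.
Gb4 to F5 is 11 semitones, which makes it a major seventh; the second version is lower, so the direction is down.
Checking another pair — F#4 → G3 — gives the same interval.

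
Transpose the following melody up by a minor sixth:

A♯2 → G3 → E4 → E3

F#3 Eb4 C5 C4

A#2 to F#3
G3 to Eb4
E4 to C5
E3 to C4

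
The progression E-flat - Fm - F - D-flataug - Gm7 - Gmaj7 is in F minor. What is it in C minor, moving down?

F minor down to C minor is a perfect fourth; each chord root moves by that interval while the quality stays the same.
E-flat: root E-flat down a perfect fourth → Bb, giving Bb.
Fm: root F down a perfect fourth → C, giving Cm.
F: root F down a perfect fourth → C, giving C.
D-flataug: root D-flat down a perfect fourth → Ab, giving Abaug.
Gm7: root G down a perfect fourth → D, giving Dm7.
Gmaj7: root G down a perfect fourth → D, giving Dmaj7.

Bb Cm C Abaug Dm7 Dmaj7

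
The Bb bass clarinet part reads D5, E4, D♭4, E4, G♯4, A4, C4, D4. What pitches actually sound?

Written C4 on the Bb bass clarinet sounds as Bb2, a major ninth lower; apply that shift to every note.
D5 becomes C4
E4 becomes D3
Db4 becomes Cb3
E4 becomes D3
G#4 becomes F#3
A4 becomes G3
C4 becomes Bb2
D4 becomes C3

C4 D3 Cb3 D3 F#3 G3 Bb2 C3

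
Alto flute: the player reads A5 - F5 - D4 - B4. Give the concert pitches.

E5 C5 A3 F#4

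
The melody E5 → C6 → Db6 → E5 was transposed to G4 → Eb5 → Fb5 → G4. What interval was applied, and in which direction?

down a major sixth

Take the first pair: E5 → G4. E to G spans 6 letter names, so the interval is some kind of sixth.
G4 to E5 is 9 semitones, which makes it a major sixth; the second version is lower, so the direction is down.
Checking another pair — E5 → G4 — gives the same interval.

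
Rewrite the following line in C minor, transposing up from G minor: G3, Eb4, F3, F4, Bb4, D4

From G up to C is a perfect fourth; apply that to each pitch.
G3 → C4
Eb4 → Ab4
F3 → Bb3
F4 → Bb4
Bb4 → Eb5
D4 → G4

C4 Ab4 Bb3 Bb4 Eb5 G4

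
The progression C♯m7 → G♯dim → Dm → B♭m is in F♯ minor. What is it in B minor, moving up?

F♯ minor up to B minor is a perfect fourth; each chord root moves by that interval while the quality stays the same.
C♯m7: root C♯ up a perfect fourth → F#, giving F#m7.
G♯dim: root G♯ up a perfect fourth → C#, giving C#dim.
Dm: root D up a perfect fourth → G, giving Gm.
B♭m: root B♭ up a perfect fourth → Eb, giving Ebm.

F#m7 C#dim Gm Ebm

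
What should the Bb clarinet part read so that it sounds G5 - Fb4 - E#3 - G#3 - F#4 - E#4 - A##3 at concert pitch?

A5 Gb4 F##3 A#3 G#4 F##4 B##3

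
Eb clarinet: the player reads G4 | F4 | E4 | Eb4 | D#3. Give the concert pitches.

Bb4 Ab4 G4 Gb4 F#3

The Eb clarinet sounds a minor third above written, so transpose each written note up a minor third.
G4 gives Bb4
F4 gives Ab4
E4 gives G4
Eb4 gives Gb4
D#3 gives F#3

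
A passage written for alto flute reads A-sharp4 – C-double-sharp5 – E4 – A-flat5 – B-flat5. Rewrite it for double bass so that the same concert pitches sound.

First find concert pitch: the alto flute sounds a perfect fourth below written, so A-sharp4 C-double-sharp5 E4 A-flat5 B-flat5 sounds E#4 G##4 B3 Eb5 F5.
Then write for double bass: it sounds a perfect octave below written, so the part must be a perfect octave above concert.
E#4 → E#5
G##4 → G##5
B3 → B4
Eb5 → Eb6
F5 → F6

E#5 G##5 B4 Eb6 F6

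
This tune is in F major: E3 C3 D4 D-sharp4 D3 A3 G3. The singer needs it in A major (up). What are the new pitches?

From F up to A is a major third; apply that to each pitch.
E3 becomes G#3
C3 becomes E3
D4 becomes F#4
D#4 becomes F##4
D3 becomes F#3
A3 becomes C#4
G3 becomes B3

G#3 E3 F#4 F##4 F#3 C#4 B3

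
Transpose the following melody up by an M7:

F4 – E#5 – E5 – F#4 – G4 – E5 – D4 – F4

E5 D##6 D#6 E#5 F#5 D#6 C#5 E5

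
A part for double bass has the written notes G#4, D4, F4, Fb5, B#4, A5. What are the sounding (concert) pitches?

G#3 D3 F3 Fb4 B#3 A4

The double bass sounds a perfect octave below written, so transpose each written note down a perfect octave.
G#4 -> G#3
D4 -> D3
F4 -> F3
Fb5 -> Fb4
B#4 -> B#3
A5 -> A4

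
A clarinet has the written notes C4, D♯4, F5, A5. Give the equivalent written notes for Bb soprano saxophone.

First find concert pitch: the A clarinet sounds a minor third below written, so C4 D♯4 F5 A5 sounds A3 B#3 D5 F#5.
Then write for Bb soprano saxophone: it sounds a major second below written, so the part must be a major second above concert.
A3 → B3
B#3 → C##4
D5 → E5
F#5 → G#5

B3 C##4 E5 G#5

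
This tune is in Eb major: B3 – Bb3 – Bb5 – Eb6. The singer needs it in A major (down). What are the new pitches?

E#3 E3 E5 A5

Eb major to A major down is a diminished fifth, so every note moves down by that interval.
B3 -> E#3
Bb3 -> E3
Bb5 -> E5
Eb6 -> A5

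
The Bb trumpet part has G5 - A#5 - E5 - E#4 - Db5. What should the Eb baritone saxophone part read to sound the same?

First find concert pitch: the Bb trumpet sounds a major second below written, so G5 A#5 E5 E#4 Db5 sounds F5 G#5 D5 D#4 Cb5.
Then write for Eb baritone saxophone: it sounds a major thirteenth below written, so the part must be a major thirteenth above concert.
F5 → D7
G#5 → E#7
D5 → B6
D#4 → B#5
Cb5 → Ab6

D7 E#7 B6 B#5 Ab6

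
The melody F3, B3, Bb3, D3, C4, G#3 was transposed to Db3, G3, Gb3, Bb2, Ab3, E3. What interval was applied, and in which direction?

Take the first pair: F3 → Db3. F to D spans 3 letter names, so the interval is some kind of third.
Db3 to F3 is 4 semitones, which makes it a major third; the second version is lower, so the direction is down.
Checking another pair — G#3 → E3 — gives the same interval.

down a major third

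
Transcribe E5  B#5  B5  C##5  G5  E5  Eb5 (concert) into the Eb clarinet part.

Written C4 sounds as Eb4 on the Eb clarinet, so concert pitches are written a minor third down.
E5 becomes C#5
B#5 becomes G##5
B5 becomes G#5
C##5 becomes A##4
G5 becomes E5
E5 becomes C#5
Eb5 becomes C5

C#5 G##5 G#5 A##4 E5 C#5 C5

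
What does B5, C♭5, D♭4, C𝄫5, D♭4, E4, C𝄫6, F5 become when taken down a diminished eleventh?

F##4 G3 A2 Gb3 A2 B#2 Gb4 C#4

A diminished eleventh down from B5 gives F##4.
Cb5 down a diminished eleventh is G3.
Db4: an eleventh down reaches A, and 16 semitones makes it A2.
Cbb5 down a diminished eleventh is Gb3.
A diminished eleventh down from Db4 gives A2.
E4 down a diminished eleventh is B#2.
Cbb6 down a diminished eleventh is Gb4.
A diminished eleventh down from F5 gives C#4.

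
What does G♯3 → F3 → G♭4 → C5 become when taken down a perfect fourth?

G#3 down a perfect fourth is D#3.
F3: a fourth down reaches C, and 5 semitones makes it C3.
Gb4 down a perfect fourth is Db4.
A perfect fourth down from C5 gives G4.

D#3 C3 Db4 G4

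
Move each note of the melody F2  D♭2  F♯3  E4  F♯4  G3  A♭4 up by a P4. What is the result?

F2: a fourth up reaches B, and 5 semitones makes it Bb2.
Db2: a fourth up reaches G, and 5 semitones makes it Gb2.
F#3 up a perfect fourth is B3.
E4: a fourth up reaches A, and 5 semitones makes it A4.
F#4: a fourth up reaches B, and 5 semitones makes it B4.
A perfect fourth up from G3 gives C4.
Ab4: a fourth up reaches D, and 5 semitones makes it Db5.

Bb2 Gb2 B3 A4 B4 C4 Db5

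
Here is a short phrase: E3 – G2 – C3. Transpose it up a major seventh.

D#4 F#3 B3

A major seventh up from E3 gives D#4.
G2: a seventh up reaches F, and 11 semitones makes it F#3.
C3: a seventh up reaches B, and 11 semitones makes it B3.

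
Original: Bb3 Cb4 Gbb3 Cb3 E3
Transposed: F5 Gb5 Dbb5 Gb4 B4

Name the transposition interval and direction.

up a perfect twelfth

From Bb3 to F5 is 12 letter names — a twelfth of some quality.
Bb3 to F5 is 19 semitones, which makes it a perfect twelfth; the second version is higher, so the direction is up.
Checking another pair — E3 → B4 — gives the same interval.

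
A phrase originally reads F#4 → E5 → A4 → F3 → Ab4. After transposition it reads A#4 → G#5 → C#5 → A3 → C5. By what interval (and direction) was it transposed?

up a major third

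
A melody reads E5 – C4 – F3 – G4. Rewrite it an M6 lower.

E5 becomes G4
C4 becomes Eb3
F3 becomes Ab2
G4 becomes Bb3

G4 Eb3 Ab2 Bb3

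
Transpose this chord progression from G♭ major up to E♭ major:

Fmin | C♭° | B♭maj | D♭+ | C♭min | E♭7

Dmin Ab° Gmaj Bb+ Abmin C7

G♭ major up to E♭ major is a major sixth; each chord root moves by that interval while the quality stays the same.
Fmin: root F up a major sixth → D, giving Dmin.
C♭°: root C♭ up a major sixth → Ab, giving Ab°.
B♭maj: root B♭ up a major sixth → G, giving Gmaj.
D♭+: root D♭ up a major sixth → Bb, giving Bb+.
C♭min: root C♭ up a major sixth → Ab, giving Abmin.
E♭7: root E♭ up a major sixth → C, giving C7.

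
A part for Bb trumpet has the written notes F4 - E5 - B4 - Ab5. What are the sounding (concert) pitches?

Eb4 D5 A4 Gb5

The Bb trumpet sounds a major second below written, so transpose each written note down a major second.
F4 -> Eb4
E5 -> D5
B4 -> A4
Ab5 -> Gb5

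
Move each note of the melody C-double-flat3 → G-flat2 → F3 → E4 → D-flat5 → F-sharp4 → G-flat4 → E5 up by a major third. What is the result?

Cbb3 to Ebb3
Gb2 to Bb2
F3 to A3
E4 to G#4
Db5 to F5
F#4 to A#4
Gb4 to Bb4
E5 to G#5

Ebb3 Bb2 A3 G#4 F5 A#4 Bb4 G#5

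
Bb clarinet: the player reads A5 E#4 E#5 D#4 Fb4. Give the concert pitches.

Written C4 on the Bb clarinet sounds as Bb3, a major second lower; apply that shift to every note.
A5 → G5
E#4 → D#4
E#5 → D#5
D#4 → C#4
Fb4 → Ebb4

G5 D#4 D#5 C#4 Ebb4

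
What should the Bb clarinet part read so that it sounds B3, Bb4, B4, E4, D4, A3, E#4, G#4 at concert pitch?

The Bb clarinet sounds a major second below written, so the written part must be a major second above concert — transpose each note up.
B3 -> C#4
Bb4 -> C5
B4 -> C#5
E4 -> F#4
D4 -> E4
A3 -> B3
E#4 -> F##4
G#4 -> A#4

C#4 C5 C#5 F#4 E4 B3 F##4 A#4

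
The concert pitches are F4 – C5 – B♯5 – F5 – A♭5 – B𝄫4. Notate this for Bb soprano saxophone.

The Bb soprano saxophone sounds a major second below written, so the written part must be a major second above concert — transpose each note up.
F4 gives G4
C5 gives D5
B#5 gives C##6
F5 gives G5
Ab5 gives Bb5
Bbb4 gives Cb5

G4 D5 C##6 G5 Bb5 Cb5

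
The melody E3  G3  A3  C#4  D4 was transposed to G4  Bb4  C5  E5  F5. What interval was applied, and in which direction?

From E3 to G4 is 10 letter names — a tenth of some quality.
E3 to G4 is 15 semitones, which makes it a minor tenth; the second version is higher, so the direction is up.
Checking another pair — D4 → F5 — gives the same interval.

up a minor tenth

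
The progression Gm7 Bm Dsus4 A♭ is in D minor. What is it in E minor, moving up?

Am7 C#m Esus4 Bb

D minor up to E minor is a major second; each chord root moves by that interval while the quality stays the same.
Gm7: root G up a major second → A, giving Am7.
Bm: root B up a major second → C#, giving C#m.
Dsus4: root D up a major second → E, giving Esus4.
A♭: root A♭ up a major second → Bb, giving Bb.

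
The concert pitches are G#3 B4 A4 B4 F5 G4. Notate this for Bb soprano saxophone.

Written C4 sounds as Bb3 on the Bb soprano saxophone, so concert pitches are written a major second up.
G#3 becomes A#3
B4 becomes C#5
A4 becomes B4
B4 becomes C#5
F5 becomes G5
G4 becomes A4

A#3 C#5 B4 C#5 G5 A4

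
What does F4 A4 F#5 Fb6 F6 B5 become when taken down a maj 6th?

F4 -> Ab3
A4 -> C4
F#5 -> A4
Fb6 -> Abb5
F6 -> Ab5
B5 -> D5

Ab3 C4 A4 Abb5 Ab5 D5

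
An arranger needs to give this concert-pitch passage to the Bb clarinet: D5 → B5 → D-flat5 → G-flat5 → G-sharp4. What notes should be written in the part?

E5 C#6 Eb5 Ab5 A#4

The Bb clarinet sounds a major second below written, so the written part must be a major second above concert — transpose each note up.
D5 becomes E5
B5 becomes C#6
Db5 becomes Eb5
Gb5 becomes Ab5
G#4 becomes A#4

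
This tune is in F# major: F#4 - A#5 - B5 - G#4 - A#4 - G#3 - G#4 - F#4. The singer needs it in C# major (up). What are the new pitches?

C#5 E#6 F#6 D#5 E#5 D#4 D#5 C#5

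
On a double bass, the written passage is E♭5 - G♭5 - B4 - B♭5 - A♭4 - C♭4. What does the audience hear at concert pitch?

The double bass sounds a perfect octave below written, so transpose each written note down a perfect octave.
Eb5 -> Eb4
Gb5 -> Gb4
B4 -> B3
Bb5 -> Bb4
Ab4 -> Ab3
Cb4 -> Cb3

Eb4 Gb4 B3 Bb4 Ab3 Cb3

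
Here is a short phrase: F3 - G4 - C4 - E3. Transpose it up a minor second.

F3 to Gb3
G4 to Ab4
C4 to Db4
E3 to F3

Gb3 Ab4 Db4 F3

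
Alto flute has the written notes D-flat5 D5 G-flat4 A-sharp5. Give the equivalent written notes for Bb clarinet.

Bb4 B4 Eb4 F##5

First find concert pitch: the alto flute sounds a perfect fourth below written, so D-flat5 D5 G-flat4 A-sharp5 sounds Ab4 A4 Db4 E#5.
Then write for Bb clarinet: it sounds a major second below written, so the part must be a major second above concert.
Ab4 → Bb4
A4 → B4
Db4 → Eb4
E#5 → F##5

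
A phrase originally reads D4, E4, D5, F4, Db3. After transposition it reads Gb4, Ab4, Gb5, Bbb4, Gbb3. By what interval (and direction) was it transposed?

Take the first pair: D4 → Gb4. D to G spans 4 letter names, so the interval is some kind of fourth.
D4 to Gb4 is 4 semitones, which makes it a diminished fourth; the second version is higher, so the direction is up.
Checking another pair — Db3 → Gbb3 — gives the same interval.

up a diminished fourth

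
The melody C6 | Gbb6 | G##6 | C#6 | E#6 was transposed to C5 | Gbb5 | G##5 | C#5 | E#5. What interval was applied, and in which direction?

down a perfect octave

From C6 to C5 is 8 letter names — an octave of some quality.
C5 to C6 is 12 semitones, which makes it a perfect octave; the second version is lower, so the direction is down.
Checking another pair — E#6 → E#5 — gives the same interval.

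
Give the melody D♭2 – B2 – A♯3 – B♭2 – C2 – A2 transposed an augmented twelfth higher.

A3 F##4 E##5 F#4 G#3 E#4

Db2 up an augmented twelfth is A3.
An augmented twelfth up from B2 gives F##4.
An augmented twelfth up from A#3 gives E##5.
Bb2 up an augmented twelfth is F#4.
C2: a twelfth up reaches G, and 20 semitones makes it G#3.
A2 up an augmented twelfth is E#4.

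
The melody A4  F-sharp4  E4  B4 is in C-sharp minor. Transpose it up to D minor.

C-sharp minor to D minor up is a minor second, so every note moves up by that interval.
A4 -> Bb4
F#4 -> G4
E4 -> F4
B4 -> C5

Bb4 G4 F4 C5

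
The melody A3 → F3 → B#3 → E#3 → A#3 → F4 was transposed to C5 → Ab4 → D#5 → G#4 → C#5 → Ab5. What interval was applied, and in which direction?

up a minor tenth

Take the first pair: A3 → C5. A to C spans 10 letter names, so the interval is some kind of tenth.
A3 to C5 is 15 semitones, which makes it a minor tenth; the second version is higher, so the direction is up.
Checking another pair — F4 → Ab5 — gives the same interval.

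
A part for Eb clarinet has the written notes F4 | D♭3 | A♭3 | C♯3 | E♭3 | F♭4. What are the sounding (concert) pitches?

The Eb clarinet sounds a minor third above written, so transpose each written note up a minor third.
F4 → Ab4
Db3 → Fb3
Ab3 → Cb4
C#3 → E3
Eb3 → Gb3
Fb4 → Abb4

Ab4 Fb3 Cb4 E3 Gb3 Abb4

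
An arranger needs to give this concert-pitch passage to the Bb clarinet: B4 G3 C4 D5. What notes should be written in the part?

C#5 A3 D4 E5

The Bb clarinet sounds a major second below written, so the written part must be a major second above concert — transpose each note up.
B4 to C#5
G3 to A3
C4 to D4
D5 to E5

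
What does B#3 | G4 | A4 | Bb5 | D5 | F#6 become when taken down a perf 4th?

F##3 D4 E4 F5 A4 C#6

B#3: a fourth down reaches F, and 5 semitones makes it F##3.
A perfect fourth down from G4 gives D4.
A perfect fourth down from A4 gives E4.
A perfect fourth down from Bb5 gives F5.
A perfect fourth down from D5 gives A4.
A perfect fourth down from F#6 gives C#6.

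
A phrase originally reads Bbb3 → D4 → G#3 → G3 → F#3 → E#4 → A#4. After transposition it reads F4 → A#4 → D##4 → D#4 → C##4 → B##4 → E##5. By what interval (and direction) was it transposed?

up an augmented fifth

From Bbb3 to F4 is 5 letter names — a fifth of some quality.
Bbb3 to F4 is 8 semitones, which makes it an augmented fifth; the second version is higher, so the direction is up.
Checking another pair — A#4 → E##5 — gives the same interval.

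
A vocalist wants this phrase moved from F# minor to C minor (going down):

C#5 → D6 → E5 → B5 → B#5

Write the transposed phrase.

G4 Ab5 Bb4 F5 F#5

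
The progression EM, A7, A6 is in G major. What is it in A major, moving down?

F#M B7 B6

G major down to A major is a minor seventh; each chord root moves by that interval while the quality stays the same.
EM: root E down a minor seventh → F#, giving F#M.
A7: root A down a minor seventh → B, giving B7.
A6: root A down a minor seventh → B, giving B6.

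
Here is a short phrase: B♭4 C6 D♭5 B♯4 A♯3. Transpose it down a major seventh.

Cb4 Db5 Ebb4 C#4 B2

Bb4 becomes Cb4
C6 becomes Db5
Db5 becomes Ebb4
B#4 becomes C#4
A#3 becomes B2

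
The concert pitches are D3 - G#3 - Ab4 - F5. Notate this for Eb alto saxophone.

B3 E#4 F5 D6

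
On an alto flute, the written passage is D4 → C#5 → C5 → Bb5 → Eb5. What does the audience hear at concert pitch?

A3 G#4 G4 F5 Bb4

Written C4 on the alto flute sounds as G3, a perfect fourth lower; apply that shift to every note.
D4 gives A3
C#5 gives G#4
C5 gives G4
Bb5 gives F5
Eb5 gives Bb4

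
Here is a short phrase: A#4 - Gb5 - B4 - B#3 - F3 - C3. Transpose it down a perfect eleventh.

E#3 Db4 F#3 F##2 C2 G1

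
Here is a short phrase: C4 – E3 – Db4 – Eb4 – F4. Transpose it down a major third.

Ab3 C3 Bbb3 Cb4 Db4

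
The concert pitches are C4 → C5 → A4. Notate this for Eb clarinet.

The Eb clarinet sounds a minor third above written, so the written part must be a minor third below concert — transpose each note down.
C4 -> A3
C5 -> A4
A4 -> F#4

A3 A4 F#4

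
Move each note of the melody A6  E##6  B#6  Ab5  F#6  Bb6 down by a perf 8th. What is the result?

A6 to A5
E##6 to E##5
B#6 to B#5
Ab5 to Ab4
F#6 to F#5
Bb6 to Bb5

A5 E##5 B#5 Ab4 F#5 Bb5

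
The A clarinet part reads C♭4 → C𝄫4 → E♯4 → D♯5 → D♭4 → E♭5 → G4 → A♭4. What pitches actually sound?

The A clarinet sounds a minor third below written, so transpose each written note down a minor third.
Cb4 -> Ab3
Cbb4 -> Abb3
E#4 -> C##4
D#5 -> B#4
Db4 -> Bb3
Eb5 -> C5
G4 -> E4
Ab4 -> F4

Ab3 Abb3 C##4 B#4 Bb3 C5 E4 F4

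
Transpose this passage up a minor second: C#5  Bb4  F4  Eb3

C#5 to D5
Bb4 to Cb5
F4 to Gb4
Eb3 to Fb3

D5 Cb5 Gb4 Fb3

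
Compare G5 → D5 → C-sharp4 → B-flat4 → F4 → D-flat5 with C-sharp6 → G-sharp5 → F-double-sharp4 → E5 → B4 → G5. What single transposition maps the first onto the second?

up an augmented fourth

From G5 to C#6 is 4 letter names — a fourth of some quality.
G5 to C#6 is 6 semitones, which makes it an augmented fourth; the second version is higher, so the direction is up.
Checking another pair — Db5 → G5 — gives the same interval.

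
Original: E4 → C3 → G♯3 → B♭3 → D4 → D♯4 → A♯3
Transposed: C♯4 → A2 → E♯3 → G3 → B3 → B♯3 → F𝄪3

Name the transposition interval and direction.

Take the first pair: E4 → C#4. E to C spans 3 letter names, so the interval is some kind of third.
C#4 to E4 is 3 semitones, which makes it a minor third; the second version is lower, so the direction is down.
Checking another pair — A#3 → F##3 — gives the same interval.

down a minor third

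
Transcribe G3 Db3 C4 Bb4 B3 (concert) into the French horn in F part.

The French horn in F sounds a perfect fifth below written, so the written part must be a perfect fifth above concert — transpose each note up.
G3 becomes D4
Db3 becomes Ab3
C4 becomes G4
Bb4 becomes F5
B3 becomes F#4

D4 Ab3 G4 F5 F#4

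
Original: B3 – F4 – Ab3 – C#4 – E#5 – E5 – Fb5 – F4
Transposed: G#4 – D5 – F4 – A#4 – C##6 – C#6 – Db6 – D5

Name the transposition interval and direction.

up a major sixth

From B3 to G#4 is 6 letter names — a sixth of some quality.
B3 to G#4 is 9 semitones, which makes it a major sixth; the second version is higher, so the direction is up.
Checking another pair — F4 → D5 — gives the same interval.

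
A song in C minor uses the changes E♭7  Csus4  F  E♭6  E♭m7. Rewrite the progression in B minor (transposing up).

D7 Bsus4 E D6 Dm7

C minor up to B minor is a major seventh; each chord root moves by that interval while the quality stays the same.
E♭7: root E♭ up a major seventh → D, giving D7.
Csus4: root C up a major seventh → B, giving Bsus4.
F: root F up a major seventh → E, giving E.
E♭6: root E♭ up a major seventh → D, giving D6.
E♭m7: root E♭ up a major seventh → D, giving Dm7.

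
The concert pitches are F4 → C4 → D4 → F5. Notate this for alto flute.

The alto flute sounds a perfect fourth below written, so the written part must be a perfect fourth above concert — transpose each note up.
F4 becomes Bb4
C4 becomes F4
D4 becomes G4
F5 becomes Bb5

Bb4 F4 G4 Bb5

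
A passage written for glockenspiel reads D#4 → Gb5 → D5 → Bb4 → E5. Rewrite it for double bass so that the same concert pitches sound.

D#7 Gb8 D8 Bb7 E8

First find concert pitch: the glockenspiel sounds a perfect fifteenth above written, so D#4 Gb5 D5 Bb4 E5 sounds D#6 Gb7 D7 Bb6 E7.
Then write for double bass: it sounds a perfect octave below written, so the part must be a perfect octave above concert.
D#6 → D#7
Gb7 → Gb8
D7 → D8
Bb6 → Bb7
E7 → E8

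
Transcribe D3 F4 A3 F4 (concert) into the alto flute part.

The alto flute sounds a perfect fourth below written, so the written part must be a perfect fourth above concert — transpose each note up.
D3 -> G3
F4 -> Bb4
A3 -> D4
F4 -> Bb4

G3 Bb4 D4 Bb4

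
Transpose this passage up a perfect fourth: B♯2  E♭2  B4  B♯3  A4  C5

B#2 to E#3
Eb2 to Ab2
B4 to E5
B#3 to E#4
A4 to D5
C5 to F5

E#3 Ab2 E5 E#4 D5 F5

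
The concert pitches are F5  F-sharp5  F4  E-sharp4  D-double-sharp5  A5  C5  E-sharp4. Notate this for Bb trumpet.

Written C4 sounds as Bb3 on the Bb trumpet, so concert pitches are written a major second up.
F5 -> G5
F#5 -> G#5
F4 -> G4
E#4 -> F##4
D##5 -> E##5
A5 -> B5
C5 -> D5
E#4 -> F##4

G5 G#5 G4 F##4 E##5 B5 D5 F##4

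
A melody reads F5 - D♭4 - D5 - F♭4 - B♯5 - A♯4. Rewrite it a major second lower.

Eb5 Cb4 C5 Ebb4 A#5 G#4

F5: a second down reaches E, and 2 semitones makes it Eb5.
A major second down from Db4 gives Cb4.
A major second down from D5 gives C5.
Fb4: a second down reaches E, and 2 semitones makes it Ebb4.
A major second down from B#5 gives A#5.
A major second down from A#4 gives G#4.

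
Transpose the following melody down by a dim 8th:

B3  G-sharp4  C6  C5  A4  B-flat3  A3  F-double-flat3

B3: an octave down reaches B, and 11 semitones makes it B#2.
A diminished octave down from G#4 gives G##3.
C6: an octave down reaches C, and 11 semitones makes it C#5.
C5 down a diminished octave is C#4.
A4 down a diminished octave is A#3.
Bb3 down a diminished octave is B2.
A3 down a diminished octave is A#2.
A diminished octave down from Fbb3 gives Fb2.

B#2 G##3 C#5 C#4 A#3 B2 A#2 Fb2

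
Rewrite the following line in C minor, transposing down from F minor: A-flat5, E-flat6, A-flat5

Eb5 Bb5 Eb5

F minor to C minor down is a perfect fourth, so every note moves down by that interval.
Ab5 -> Eb5
Eb6 -> Bb5
Ab5 -> Eb5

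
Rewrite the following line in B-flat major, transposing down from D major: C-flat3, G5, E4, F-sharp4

D major to B-flat major down is a major third, so every note moves down by that interval.
Cb3 -> Abb2
G5 -> Eb5
E4 -> C4
F#4 -> D4

Abb2 Eb5 C4 D4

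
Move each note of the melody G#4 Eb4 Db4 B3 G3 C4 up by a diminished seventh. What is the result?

F5 Dbb5 Cbb5 Ab4 Fb4 Bbb4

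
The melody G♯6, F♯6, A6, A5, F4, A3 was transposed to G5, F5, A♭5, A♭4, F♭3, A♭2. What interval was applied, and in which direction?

down an augmented octave

Take the first pair: G#6 → G5. G to G spans 8 letter names, so the interval is some kind of octave.
G5 to G#6 is 13 semitones, which makes it an augmented octave; the second version is lower, so the direction is down.
Checking another pair — A3 → Ab2 — gives the same interval.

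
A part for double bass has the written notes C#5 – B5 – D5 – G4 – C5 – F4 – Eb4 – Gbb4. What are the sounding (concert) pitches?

C#4 B4 D4 G3 C4 F3 Eb3 Gbb3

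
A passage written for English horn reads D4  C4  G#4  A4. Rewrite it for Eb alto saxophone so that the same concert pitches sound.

E4 D4 A#4 B4

First find concert pitch: the English horn sounds a perfect fifth below written, so D4 C4 G#4 A4 sounds G3 F3 C#4 D4.
Then write for Eb alto saxophone: it sounds a major sixth below written, so the part must be a major sixth above concert.
G3 → E4
F3 → D4
C#4 → A#4
D4 → B4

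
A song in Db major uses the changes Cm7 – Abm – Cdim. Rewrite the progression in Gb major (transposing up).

Fm7 Dbm Fdim

Db major up to Gb major is a perfect fourth; each chord root moves by that interval while the quality stays the same.
Cm7: root C up a perfect fourth → F, giving Fm7.
Abm: root Ab up a perfect fourth → Db, giving Dbm.
Cdim: root C up a perfect fourth → F, giving Fdim.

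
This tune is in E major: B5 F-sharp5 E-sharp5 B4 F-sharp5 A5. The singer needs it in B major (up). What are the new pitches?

F#6 C#6 B#5 F#5 C#6 E6

From E up to B is a perfect fifth; apply that to each pitch.
B5 becomes F#6
F#5 becomes C#6
E#5 becomes B#5
B4 becomes F#5
F#5 becomes C#6
A5 becomes E6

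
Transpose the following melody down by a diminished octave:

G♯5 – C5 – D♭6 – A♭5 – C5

G#5 becomes G##4
C5 becomes C#4
Db6 becomes D5
Ab5 becomes A4
C5 becomes C#4

G##4 C#4 D5 A4 C#4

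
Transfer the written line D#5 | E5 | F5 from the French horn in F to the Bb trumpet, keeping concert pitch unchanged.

First find concert pitch: the French horn in F sounds a perfect fifth below written, so D#5 E5 F5 sounds G#4 A4 Bb4.
Then write for Bb trumpet: it sounds a major second below written, so the part must be a major second above concert.
G#4 → A#4
A4 → B4
Bb4 → C5

A#4 B4 C5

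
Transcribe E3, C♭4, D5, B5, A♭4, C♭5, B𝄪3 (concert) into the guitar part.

E4 Cb5 D6 B6 Ab5 Cb6 B##4

Written C4 sounds as C3 on the guitar, so concert pitches are written a perfect octave up.
E3 → E4
Cb4 → Cb5
D5 → D6
B5 → B6
Ab4 → Ab5
Cb5 → Cb6
B##3 → B##4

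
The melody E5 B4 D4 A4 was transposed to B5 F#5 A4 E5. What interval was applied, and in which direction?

up a perfect fifth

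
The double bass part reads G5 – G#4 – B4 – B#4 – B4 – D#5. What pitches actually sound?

G4 G#3 B3 B#3 B3 D#4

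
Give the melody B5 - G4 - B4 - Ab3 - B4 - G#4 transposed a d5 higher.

F6 Db5 F5 Ebb4 F5 D5

B5 up a diminished fifth is F6.
G4 up a diminished fifth is Db5.
B4 up a diminished fifth is F5.
Ab3: a fifth up reaches E, and 6 semitones makes it Ebb4.
B4: a fifth up reaches F, and 6 semitones makes it F5.
G#4: a fifth up reaches D, and 6 semitones makes it D5.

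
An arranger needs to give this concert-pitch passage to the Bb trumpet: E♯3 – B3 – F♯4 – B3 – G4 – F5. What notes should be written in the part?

The Bb trumpet sounds a major second below written, so the written part must be a major second above concert — transpose each note up.
E#3 → F##3
B3 → C#4
F#4 → G#4
B3 → C#4
G4 → A4
F5 → G5

F##3 C#4 G#4 C#4 A4 G5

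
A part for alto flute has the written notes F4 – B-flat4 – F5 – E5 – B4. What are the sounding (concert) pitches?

C4 F4 C5 B4 F#4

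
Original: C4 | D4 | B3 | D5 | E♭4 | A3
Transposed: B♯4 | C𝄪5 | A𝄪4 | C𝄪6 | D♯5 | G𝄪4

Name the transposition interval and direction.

up an augmented seventh

From C4 to B#4 is 7 letter names — a seventh of some quality.
C4 to B#4 is 12 semitones, which makes it an augmented seventh; the second version is higher, so the direction is up.
Checking another pair — A3 → G##4 — gives the same interval.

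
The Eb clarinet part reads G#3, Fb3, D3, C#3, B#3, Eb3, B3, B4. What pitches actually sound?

Written C4 on the Eb clarinet sounds as Eb4, a minor third higher; apply that shift to every note.
G#3 to B3
Fb3 to Abb3
D3 to F3
C#3 to E3
B#3 to D#4
Eb3 to Gb3
B3 to D4
B4 to D5

B3 Abb3 F3 E3 D#4 Gb3 D4 D5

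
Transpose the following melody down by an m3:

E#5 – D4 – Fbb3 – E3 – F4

C##5 B3 Dbb3 C#3 D4

E#5: a third down reaches C, and 3 semitones makes it C##5.
A minor third down from D4 gives B3.
Fbb3 down a minor third is Dbb3.
E3 down a minor third is C#3.
F4 down a minor third is D4.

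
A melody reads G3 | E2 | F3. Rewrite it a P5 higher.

G3: a fifth up reaches D, and 7 semitones makes it D4.
E2 up a perfect fifth is B2.
F3: a fifth up reaches C, and 7 semitones makes it C4.

D4 B2 C4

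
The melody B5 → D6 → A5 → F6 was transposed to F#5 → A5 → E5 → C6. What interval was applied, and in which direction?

down a perfect fourth

Take the first pair: B5 → F#5. B to F spans 4 letter names, so the interval is some kind of fourth.
F#5 to B5 is 5 semitones, which makes it a perfect fourth; the second version is lower, so the direction is down.
Checking another pair — F6 → C6 — gives the same interval.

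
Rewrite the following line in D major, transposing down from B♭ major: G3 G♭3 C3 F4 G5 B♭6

B2 Bb2 E2 A3 B4 D6

B♭ major to D major down is a minor sixth, so every note moves down by that interval.
G3 gives B2
Gb3 gives Bb2
C3 gives E2
F4 gives A3
G5 gives B4
Bb6 gives D6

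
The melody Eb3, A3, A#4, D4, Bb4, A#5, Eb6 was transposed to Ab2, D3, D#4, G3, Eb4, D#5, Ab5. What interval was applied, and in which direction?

down a perfect fifth

From Eb3 to Ab2 is 5 letter names — a fifth of some quality.
Ab2 to Eb3 is 7 semitones, which makes it a perfect fifth; the second version is lower, so the direction is down.
Checking another pair — Eb6 → Ab5 — gives the same interval.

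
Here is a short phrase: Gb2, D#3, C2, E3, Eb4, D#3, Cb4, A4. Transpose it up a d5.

Gb2: a fifth up reaches D, and 6 semitones makes it Dbb3.
A diminished fifth up from D#3 gives A3.
C2: a fifth up reaches G, and 6 semitones makes it Gb2.
E3: a fifth up reaches B, and 6 semitones makes it Bb3.
Eb4 up a diminished fifth is Bbb4.
D#3: a fifth up reaches A, and 6 semitones makes it A3.
Cb4: a fifth up reaches G, and 6 semitones makes it Gbb4.
A4 up a diminished fifth is Eb5.

Dbb3 A3 Gb2 Bb3 Bbb4 A3 Gbb4 Eb5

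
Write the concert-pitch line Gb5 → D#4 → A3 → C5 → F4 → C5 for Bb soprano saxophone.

Ab5 E#4 B3 D5 G4 D5

The Bb soprano saxophone sounds a major second below written, so the written part must be a major second above concert — transpose each note up.
Gb5 becomes Ab5
D#4 becomes E#4
A3 becomes B3
C5 becomes D5
F4 becomes G4
C5 becomes D5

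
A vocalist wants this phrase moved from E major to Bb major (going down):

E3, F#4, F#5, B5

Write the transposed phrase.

Bb2 C4 C5 F5

E major to Bb major down is an augmented fourth, so every note moves down by that interval.
E3 -> Bb2
F#4 -> C4
F#5 -> C5
B5 -> F5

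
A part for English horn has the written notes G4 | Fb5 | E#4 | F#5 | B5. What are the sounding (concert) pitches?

C4 Bbb4 A#3 B4 E5

Written C4 on the English horn sounds as F3, a perfect fifth lower; apply that shift to every note.
G4 -> C4
Fb5 -> Bbb4
E#4 -> A#3
F#5 -> B4
B5 -> E5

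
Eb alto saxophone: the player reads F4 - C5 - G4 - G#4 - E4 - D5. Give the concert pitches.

Written C4 on the Eb alto saxophone sounds as Eb3, a major sixth lower; apply that shift to every note.
F4 to Ab3
C5 to Eb4
G4 to Bb3
G#4 to B3
E4 to G3
D5 to F4

Ab3 Eb4 Bb3 B3 G3 F4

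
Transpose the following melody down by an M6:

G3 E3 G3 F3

G3: a sixth down reaches B, and 9 semitones makes it Bb2.
E3: a sixth down reaches G, and 9 semitones makes it G2.
G3 down a major sixth is Bb2.
F3: a sixth down reaches A, and 9 semitones makes it Ab2.

Bb2 G2 Bb2 Ab2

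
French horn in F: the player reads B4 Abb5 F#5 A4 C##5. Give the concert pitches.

The French horn in F sounds a perfect fifth below written, so transpose each written note down a perfect fifth.
B4 → E4
Abb5 → Dbb5
F#5 → B4
A4 → D4
C##5 → F##4

E4 Dbb5 B4 D4 F##4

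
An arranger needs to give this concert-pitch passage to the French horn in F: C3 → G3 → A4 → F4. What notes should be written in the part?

G3 D4 E5 C5

Written C4 sounds as F3 on the French horn in F, so concert pitches are written a perfect fifth up.
C3 gives G3
G3 gives D4
A4 gives E5
F4 gives C5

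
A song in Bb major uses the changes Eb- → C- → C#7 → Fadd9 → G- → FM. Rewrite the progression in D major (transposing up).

G- E- E#7 Aadd9 B- AM

Bb major up to D major is a major third; each chord root moves by that interval while the quality stays the same.
Eb-: root Eb up a major third → G, giving G-.
C-: root C up a major third → E, giving E-.
C#7: root C# up a major third → E#, giving E#7.
Fadd9: root F up a major third → A, giving Aadd9.
G-: root G up a major third → B, giving B-.
FM: root F up a major third → A, giving AM.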